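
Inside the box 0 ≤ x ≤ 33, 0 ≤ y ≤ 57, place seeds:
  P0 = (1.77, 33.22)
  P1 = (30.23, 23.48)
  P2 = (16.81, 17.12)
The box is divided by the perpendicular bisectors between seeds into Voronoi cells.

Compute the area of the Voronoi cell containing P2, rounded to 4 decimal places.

1. box [0,33]×[0,57]: [(0, 0) (33, 0) (33, 57) (0, 57)]
2. ⊥bis P2·P0 via (9.29,25.17): [(0, 16.4916) (0, 0) (33, 0) (33, 47.319)]  |A|=1052.875
3. ⊥bis P2·P1 via (23.52,20.3): [(17.5536, 32.8895) (0, 16.4916) (0, 0) (33, 0) (33, 0.2966)]  |A|=689.7115
4. canonical 5-gon: [(17.5536, 32.8895) (0, 16.4916) (0, 0) (33, 0) (33, 0.2966)]
5. shoelace: 689.7115

Area of P2's cell: 689.7115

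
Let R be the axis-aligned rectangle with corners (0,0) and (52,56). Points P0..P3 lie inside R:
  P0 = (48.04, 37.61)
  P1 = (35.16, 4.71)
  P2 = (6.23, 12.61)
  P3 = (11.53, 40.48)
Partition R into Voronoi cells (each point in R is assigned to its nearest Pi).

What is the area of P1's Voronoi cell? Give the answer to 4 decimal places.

Area of P1's cell: 677.9606

1. box [0,52]×[0,56]: [(0, 0) (52, 0) (52, 56) (0, 56)]
2. ⊥bis P1·P0 via (41.6,21.16): [(0, 37.446) (0, 0) (52, 0) (52, 17.0885)]  |A|=1417.8962
3. ⊥bis P1·P2 via (20.695,8.66): [(25.7978, 27.3464) (18.3302, 0) (52, 0) (52, 17.0885)]  |A|=684.2529
4. ⊥bis P1·P3 via (23.345,22.595): [(28.7738, 26.1813) (24.7545, 23.5262) (18.3302, 0) (52, 0) (52, 17.0885)]  |A|=677.9606
5. canonical 5-gon: [(28.7738, 26.1813) (24.7545, 23.5262) (18.3302, 0) (52, 0) (52, 17.0885)]
6. shoelace: 677.9606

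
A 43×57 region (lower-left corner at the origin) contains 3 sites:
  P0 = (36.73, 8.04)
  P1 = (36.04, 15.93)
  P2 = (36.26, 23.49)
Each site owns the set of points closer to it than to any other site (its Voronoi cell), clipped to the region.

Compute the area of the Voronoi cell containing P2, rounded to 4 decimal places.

Area of P2's cell: 1585.1381

1. box [0,43]×[0,57]: [(0, 0) (43, 0) (43, 57) (0, 57)]
2. ⊥bis P2·P0 via (36.495,15.765): [(0, 14.6548) (43, 15.9629) (43, 57) (0, 57)]  |A|=1792.7198
3. ⊥bis P2·P1 via (36.15,19.71): [(0, 20.762) (43, 19.5107) (43, 57) (0, 57)]  |A|=1585.1381
4. canonical 4-gon: [(0, 20.762) (43, 19.5107) (43, 57) (0, 57)]
5. shoelace: 1585.1381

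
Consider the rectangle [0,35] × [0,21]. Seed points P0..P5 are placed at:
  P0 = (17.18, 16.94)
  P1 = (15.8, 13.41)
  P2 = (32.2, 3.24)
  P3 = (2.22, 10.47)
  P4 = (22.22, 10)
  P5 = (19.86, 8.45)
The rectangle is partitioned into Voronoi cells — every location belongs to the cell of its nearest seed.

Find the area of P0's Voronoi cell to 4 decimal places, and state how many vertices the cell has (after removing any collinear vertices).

Area of P0's cell: 97.2805 (4 vertices)

1. box [0,35]×[0,21]: [(0, 0) (35, 0) (35, 21) (0, 21)]
2. ⊥bis P0·P1 via (16.49,15.175): [(35, 7.9388) (35, 21) (1.5898, 21)]  |A|=218.1886
3. ⊥bis P0·P2 via (24.69,10.09): [(25.9536, 11.4753) (34.6412, 21) (1.5898, 21)]  |A|=157.4014
4. ⊥bis P0·P3 via (9.7,13.705): [(7.5533, 18.6687) (25.9536, 11.4753) (34.6412, 21) (6.545, 21)]  |A|=151.6254
5. ⊥bis P0·P4 via (19.7,13.47): [(7.5533, 18.6687) (20.1029, 13.7626) (30.0687, 21) (6.545, 21)]  |A|=97.2805
6. ⊥bis P0·P5 via (18.52,12.695): [(7.5533, 18.6687) (20.1029, 13.7626) (30.0687, 21) (6.545, 21)]  |A|=97.2805
7. canonical 4-gon: [(7.5533, 18.6687) (20.1029, 13.7626) (30.0687, 21) (6.545, 21)]
8. shoelace: 97.2805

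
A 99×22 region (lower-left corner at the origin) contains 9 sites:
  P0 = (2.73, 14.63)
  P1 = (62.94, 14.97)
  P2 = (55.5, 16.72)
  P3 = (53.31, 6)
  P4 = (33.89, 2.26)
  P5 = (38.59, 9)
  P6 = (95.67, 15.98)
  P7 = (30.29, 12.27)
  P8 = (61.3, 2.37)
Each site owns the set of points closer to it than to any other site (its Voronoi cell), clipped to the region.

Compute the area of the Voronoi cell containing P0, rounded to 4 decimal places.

Area of P0's cell: 358.3465

1. box [0,99]×[0,22]: [(0, 0) (99, 0) (99, 22) (0, 22)]
2. ⊥bis P0·P1 via (32.835,14.8): [(0, 0) (32.9186, 0) (32.7943, 22) (0, 22)]  |A|=722.8421
3. ⊥bis P0·P2 via (29.115,15.675): [(0, 0) (29.7358, 0) (28.8645, 22) (0, 22)]  |A|=644.6035
4. ⊥bis P0·P3 via (28.02,10.315): [(0, 0) (26.26, 0) (29.081, 16.5335) (28.8645, 22) (0, 22)]  |A|=615.8702
5. ⊥bis P0·P4 via (18.31,8.445): [(0, 0) (14.9575, 0) (23.6911, 22) (0, 22)]  |A|=425.1344
6. ⊥bis P0·P5 via (20.66,11.815): [(0, 0) (14.9575, 0) (21.3222, 16.0326) (22.259, 22) (0, 22)]  |A|=420.8616
7. ⊥bis P0·P6 via (49.2,15.305): [(0, 0) (14.9575, 0) (21.3222, 16.0326) (22.259, 22) (0, 22)]  |A|=420.8616
8. ⊥bis P0·P7 via (16.51,13.45): [(0, 0) (14.9575, 0) (15.4685, 1.2872) (17.2421, 22) (0, 22)]  |A|=358.3465
9. ⊥bis P0·P8 via (32.015,8.5): [(0, 0) (14.9575, 0) (15.4685, 1.2872) (17.2421, 22) (0, 22)]  |A|=358.3465
10. canonical 5-gon: [(0, 0) (14.9575, 0) (15.4685, 1.2872) (17.2421, 22) (0, 22)]
11. shoelace: 358.3465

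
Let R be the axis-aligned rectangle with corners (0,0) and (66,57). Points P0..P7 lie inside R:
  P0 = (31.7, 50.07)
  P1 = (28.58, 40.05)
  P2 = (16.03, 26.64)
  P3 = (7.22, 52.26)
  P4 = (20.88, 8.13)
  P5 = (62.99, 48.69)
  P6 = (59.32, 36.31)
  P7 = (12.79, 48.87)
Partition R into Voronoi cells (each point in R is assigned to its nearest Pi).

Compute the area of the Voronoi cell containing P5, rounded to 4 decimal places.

Area of P5's cell: 244.5969

1. box [0,66]×[0,57]: [(0, 0) (66, 0) (66, 57) (0, 57)]
2. ⊥bis P5·P0 via (47.345,49.38): [(45.1672, 0) (66, 0) (66, 57) (47.6811, 57)]  |A|=1115.8253
3. ⊥bis P5·P1 via (45.785,44.37): [(46.924, 39.8339) (56.9259, 0) (66, 0) (66, 57) (47.6811, 57)]  |A|=881.6284
4. ⊥bis P5·P2 via (39.51,37.665): [(46.924, 39.8339) (56.6159, 1.2345) (57.1955, 0) (66, 0) (66, 57) (47.6811, 57)]  |A|=881.4619
5. ⊥bis P5·P3 via (35.105,50.475): [(46.924, 39.8339) (56.6159, 1.2345) (57.1955, 0) (66, 0) (66, 57) (47.6811, 57)]  |A|=881.4619
6. ⊥bis P5·P4 via (41.935,28.41): [(46.924, 39.8339) (52.5629, 17.3759) (66, 3.4254) (66, 57) (47.6811, 57)]  |A|=779.7792
7. ⊥bis P5·P6 via (61.155,42.5): [(47.2237, 46.6299) (66, 41.0637) (66, 57) (47.6811, 57)]  |A|=244.5969
8. ⊥bis P5·P7 via (37.89,48.78): [(47.2237, 46.6299) (66, 41.0637) (66, 57) (47.6811, 57)]  |A|=244.5969
9. canonical 4-gon: [(47.2237, 46.6299) (66, 41.0637) (66, 57) (47.6811, 57)]
10. shoelace: 244.5969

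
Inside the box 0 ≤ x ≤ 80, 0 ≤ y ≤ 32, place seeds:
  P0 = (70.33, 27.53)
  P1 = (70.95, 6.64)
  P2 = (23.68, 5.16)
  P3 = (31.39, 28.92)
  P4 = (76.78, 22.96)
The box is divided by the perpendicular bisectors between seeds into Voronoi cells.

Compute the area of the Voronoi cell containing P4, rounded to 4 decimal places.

Area of P4's cell: 131.5869

1. box [0,80]×[0,32]: [(0, 0) (80, 0) (80, 32) (0, 32)]
2. ⊥bis P4·P0 via (73.555,25.245): [(55.6682, 0) (80, 0) (80, 32) (78.3411, 32)]  |A|=415.8507
3. ⊥bis P4·P1 via (73.865,14.8): [(67.7118, 16.9981) (80, 12.6084) (80, 32) (78.3411, 32)]  |A|=131.5869
4. ⊥bis P4·P2 via (50.23,14.06): [(67.7118, 16.9981) (80, 12.6084) (80, 32) (78.3411, 32)]  |A|=131.5869
5. ⊥bis P4·P3 via (54.085,25.94): [(67.7118, 16.9981) (80, 12.6084) (80, 32) (78.3411, 32)]  |A|=131.5869
6. canonical 4-gon: [(67.7118, 16.9981) (80, 12.6084) (80, 32) (78.3411, 32)]
7. shoelace: 131.5869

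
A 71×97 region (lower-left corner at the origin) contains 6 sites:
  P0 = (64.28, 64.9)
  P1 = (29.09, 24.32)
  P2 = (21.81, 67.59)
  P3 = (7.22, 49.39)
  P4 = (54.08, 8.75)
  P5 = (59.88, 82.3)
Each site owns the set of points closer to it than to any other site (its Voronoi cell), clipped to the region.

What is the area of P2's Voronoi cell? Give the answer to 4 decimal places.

1. box [0,71]×[0,97]: [(0, 0) (71, 0) (71, 97) (0, 97)]
2. ⊥bis P2·P0 via (43.045,66.245): [(0, 0) (38.8491, 0) (44.993, 97) (0, 97)]  |A|=4066.3421
3. ⊥bis P2·P1 via (25.45,45.955): [(0, 41.6731) (41.9355, 48.7286) (44.993, 97) (0, 97)]  |A|=2246.0173
4. ⊥bis P2·P3 via (14.515,58.49): [(0, 70.1259) (29.336, 46.6088) (41.9355, 48.7286) (44.993, 97) (0, 97)]  |A|=1828.6724
5. ⊥bis P2·P4 via (37.945,38.17): [(0, 70.1259) (29.336, 46.6088) (41.9355, 48.7286) (44.993, 97) (0, 97)]  |A|=1828.6724
6. ⊥bis P2·P5 via (40.845,74.945): [(0, 70.1259) (29.336, 46.6088) (41.9355, 48.7286) (43.2086, 68.8279) (32.3231, 97) (0, 97)]  |A|=1650.2038
7. canonical 6-gon: [(0, 70.1259) (29.336, 46.6088) (41.9355, 48.7286) (43.2086, 68.8279) (32.3231, 97) (0, 97)]
8. shoelace: 1650.2038

Area of P2's cell: 1650.2038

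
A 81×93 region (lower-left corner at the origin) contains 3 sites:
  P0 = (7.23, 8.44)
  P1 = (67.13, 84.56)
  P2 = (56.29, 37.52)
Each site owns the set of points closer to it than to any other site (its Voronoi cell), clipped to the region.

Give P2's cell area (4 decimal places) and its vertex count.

Area of P2's cell: 3603.4980 (4 vertices)

1. box [0,81]×[0,93]: [(0, 0) (81, 0) (81, 93) (0, 93)]
2. ⊥bis P2·P0 via (31.76,22.98): [(0, 76.5613) (45.3812, 0) (81, 0) (81, 93) (0, 93)]  |A|=5795.7753
3. ⊥bis P2·P1 via (61.71,61.04): [(0.893, 75.0548) (45.3812, 0) (81, 0) (81, 56.5948)]  |A|=3603.498
4. canonical 4-gon: [(0.893, 75.0548) (45.3812, 0) (81, 0) (81, 56.5948)]
5. shoelace: 3603.498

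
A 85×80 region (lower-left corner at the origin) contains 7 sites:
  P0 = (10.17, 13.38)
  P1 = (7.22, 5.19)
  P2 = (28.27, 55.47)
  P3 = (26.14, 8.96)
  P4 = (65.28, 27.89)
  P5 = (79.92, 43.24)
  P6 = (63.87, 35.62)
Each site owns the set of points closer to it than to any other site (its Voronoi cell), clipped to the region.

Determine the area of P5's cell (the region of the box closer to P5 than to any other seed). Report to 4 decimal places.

1. box [0,85]×[0,80]: [(0, 0) (85, 0) (85, 80) (0, 80)]
2. ⊥bis P5·P0 via (45.045,28.31): [(57.1645, 0) (85, 0) (85, 80) (22.9165, 80)]  |A|=3596.7595
3. ⊥bis P5·P1 via (43.57,24.215): [(57.1645, 0) (85, 0) (85, 80) (22.9165, 80)]  |A|=3596.7595
4. ⊥bis P5·P2 via (54.095,49.355): [(47.6635, 22.1934) (57.1645, 0) (85, 0) (85, 80) (61.3513, 80)]  |A|=2485.8666
5. ⊥bis P5·P3 via (53.03,26.1): [(49.7916, 31.1806) (69.6664, 0) (85, 0) (85, 80) (61.3513, 80)]  |A|=2224.6498
6. ⊥bis P5·P4 via (72.6,35.565): [(54.8404, 52.5031) (85, 23.7386) (85, 80) (61.3513, 80)]  |A|=1173.5432
7. ⊥bis P5·P6 via (71.895,39.43): [(58.4503, 67.7485) (74.665, 33.5955) (85, 23.7386) (85, 80) (61.3513, 80)]  |A|=988.299
8. canonical 5-gon: [(58.4503, 67.7485) (74.665, 33.5955) (85, 23.7386) (85, 80) (61.3513, 80)]
9. shoelace: 988.299

Area of P5's cell: 988.2990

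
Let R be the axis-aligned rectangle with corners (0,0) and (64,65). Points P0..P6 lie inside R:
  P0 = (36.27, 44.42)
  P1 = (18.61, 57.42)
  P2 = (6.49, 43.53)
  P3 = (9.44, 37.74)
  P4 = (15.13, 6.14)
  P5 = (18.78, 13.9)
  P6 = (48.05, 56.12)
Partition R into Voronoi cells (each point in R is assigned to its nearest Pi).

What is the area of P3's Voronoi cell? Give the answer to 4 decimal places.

1. box [0,64]×[0,65]: [(0, 0) (64, 0) (64, 65) (0, 65)]
2. ⊥bis P3·P0 via (22.855,41.08): [(0, 0) (33.0829, 0) (16.8995, 65) (0, 65)]  |A|=1624.4284
3. ⊥bis P3·P1 via (14.025,47.58): [(0, 54.115) (0, 0) (33.0829, 0) (22.1831, 43.7787)]  |A|=1324.3822
4. ⊥bis P3·P2 via (7.965,40.635): [(17.9795, 45.7374) (0, 36.5768) (0, 0) (33.0829, 0) (22.1831, 43.7787)]  |A|=1166.7183
5. ⊥bis P3·P4 via (12.285,21.94): [(17.9795, 45.7374) (0, 36.5768) (0, 19.7279) (26.9624, 24.5829) (22.1831, 43.7787)]  |A|=494.1265
6. ⊥bis P3·P5 via (14.11,25.82): [(17.9795, 45.7374) (0, 36.5768) (0, 20.292) (25.5395, 30.2978) (22.1831, 43.7787)]  |A|=406.4247
7. ⊥bis P3·P6 via (28.745,46.93): [(17.9795, 45.7374) (0, 36.5768) (0, 20.292) (25.5395, 30.2978) (22.1831, 43.7787)]  |A|=406.4247
8. canonical 5-gon: [(17.9795, 45.7374) (0, 36.5768) (0, 20.292) (25.5395, 30.2978) (22.1831, 43.7787)]
9. shoelace: 406.4247

Area of P3's cell: 406.4247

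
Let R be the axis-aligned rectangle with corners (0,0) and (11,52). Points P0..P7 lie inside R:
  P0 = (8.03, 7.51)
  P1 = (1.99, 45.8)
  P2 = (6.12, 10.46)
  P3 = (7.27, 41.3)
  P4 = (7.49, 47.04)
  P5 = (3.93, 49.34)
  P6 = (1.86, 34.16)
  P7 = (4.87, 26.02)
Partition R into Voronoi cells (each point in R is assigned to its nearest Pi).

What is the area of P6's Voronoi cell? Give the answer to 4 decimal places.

1. box [0,11]×[0,52]: [(0, 0) (11, 0) (11, 52) (0, 52)]
2. ⊥bis P6·P0 via (4.945,20.835): [(0, 19.6901) (11, 22.2369) (11, 52) (0, 52)]  |A|=341.4016
3. ⊥bis P6·P1 via (1.925,39.98): [(0, 40.0015) (0, 19.6901) (11, 22.2369) (11, 39.8786)]  |A|=208.7424
4. ⊥bis P6·P2 via (3.99,22.31): [(0, 40.0015) (0, 21.5928) (11, 23.57) (11, 39.8786)]  |A|=190.9452
5. ⊥bis P6·P3 via (4.565,37.73): [(1.5906, 39.9837) (0, 40.0015) (0, 21.5928) (11, 23.57) (11, 32.8542)]  |A|=157.8971
6. ⊥bis P6·P4 via (4.675,40.6): [(1.5906, 39.9837) (0, 40.0015) (0, 21.5928) (11, 23.57) (11, 32.8542)]  |A|=157.8971
7. ⊥bis P6·P5 via (2.895,41.75): [(1.5906, 39.9837) (0, 40.0015) (0, 21.5928) (11, 23.57) (11, 32.8542)]  |A|=157.8971
8. ⊥bis P6·P7 via (3.365,30.09): [(10.9476, 32.8939) (1.5906, 39.9837) (0, 40.0015) (0, 28.8457)]  |A|=66.62
9. canonical 4-gon: [(10.9476, 32.8939) (1.5906, 39.9837) (0, 40.0015) (0, 28.8457)]
10. shoelace: 66.62

Area of P6's cell: 66.6200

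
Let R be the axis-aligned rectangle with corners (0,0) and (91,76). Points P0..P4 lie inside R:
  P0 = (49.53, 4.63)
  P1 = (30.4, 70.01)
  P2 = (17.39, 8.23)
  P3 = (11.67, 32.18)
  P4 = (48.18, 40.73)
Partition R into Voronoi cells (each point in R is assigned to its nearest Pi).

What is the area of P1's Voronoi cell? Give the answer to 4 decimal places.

1. box [0,91]×[0,76]: [(0, 0) (91, 0) (91, 76) (0, 76)]
2. ⊥bis P1·P0 via (39.965,37.32): [(0, 25.6264) (91, 52.2527) (91, 76) (0, 76)]  |A|=3372.5032
3. ⊥bis P1·P2 via (23.895,39.12): [(0, 44.152) (36.8168, 36.3988) (91, 52.2527) (91, 76) (0, 76)]  |A|=3031.4766
4. ⊥bis P1·P3 via (21.035,51.095): [(0, 61.5096) (45.5541, 38.9554) (91, 52.2527) (91, 76) (0, 76)]  |A|=2555.188
5. ⊥bis P1·P4 via (39.29,55.37): [(0, 61.5096) (27.2129, 48.0363) (73.2634, 76) (0, 76)]  |A|=1221.5204
6. canonical 4-gon: [(0, 61.5096) (27.2129, 48.0363) (73.2634, 76) (0, 76)]
7. shoelace: 1221.5204

Area of P1's cell: 1221.5204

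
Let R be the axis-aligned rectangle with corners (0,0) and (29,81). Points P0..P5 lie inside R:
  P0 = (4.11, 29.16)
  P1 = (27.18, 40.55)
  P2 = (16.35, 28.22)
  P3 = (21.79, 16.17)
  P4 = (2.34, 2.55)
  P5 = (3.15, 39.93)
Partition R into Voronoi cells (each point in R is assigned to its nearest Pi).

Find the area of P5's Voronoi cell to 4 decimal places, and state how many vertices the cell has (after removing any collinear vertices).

Area of P5's cell: 667.4972 (5 vertices)

1. box [0,29]×[0,81]: [(0, 0) (29, 0) (29, 81) (0, 81)]
2. ⊥bis P5·P0 via (3.63,34.545): [(0, 34.2214) (29, 36.8064) (29, 81) (0, 81)]  |A|=1319.0965
3. ⊥bis P5·P1 via (15.165,40.24): [(0, 34.2214) (15.2851, 35.5839) (14.1133, 81) (0, 81)]  |A|=677.9949
4. ⊥bis P5·P2 via (9.75,34.075): [(0, 34.2214) (10.7282, 35.1777) (15.1665, 40.1807) (14.1133, 81) (0, 81)]  |A|=667.4972
5. ⊥bis P5·P3 via (12.47,28.05): [(0, 34.2214) (10.7282, 35.1777) (15.1665, 40.1807) (14.1133, 81) (0, 81)]  |A|=667.4972
6. ⊥bis P5·P4 via (2.745,21.24): [(0, 34.2214) (10.7282, 35.1777) (15.1665, 40.1807) (14.1133, 81) (0, 81)]  |A|=667.4972
7. canonical 5-gon: [(0, 34.2214) (10.7282, 35.1777) (15.1665, 40.1807) (14.1133, 81) (0, 81)]
8. shoelace: 667.4972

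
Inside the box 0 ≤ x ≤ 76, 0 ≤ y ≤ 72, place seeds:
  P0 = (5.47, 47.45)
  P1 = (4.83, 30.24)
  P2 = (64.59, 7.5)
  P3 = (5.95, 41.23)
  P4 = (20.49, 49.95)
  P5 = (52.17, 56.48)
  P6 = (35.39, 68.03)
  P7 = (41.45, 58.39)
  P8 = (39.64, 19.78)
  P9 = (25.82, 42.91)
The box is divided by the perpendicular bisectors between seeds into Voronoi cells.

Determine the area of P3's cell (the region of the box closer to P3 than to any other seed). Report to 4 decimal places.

1. box [0,76]×[0,72]: [(0, 0) (76, 0) (76, 72) (0, 72)]
2. ⊥bis P3·P0 via (5.71,44.34): [(0, 43.8994) (0, 0) (76, 0) (76, 49.7643)]  |A|=3559.2193
3. ⊥bis P3·P1 via (5.39,35.735): [(0, 43.8994) (0, 36.2843) (76, 28.5391) (76, 49.7643)]  |A|=1095.931
4. ⊥bis P3·P2 via (35.27,24.365): [(48.6665, 47.655) (0, 43.8994) (0, 36.2843) (39.7934, 32.2289)]  |A|=510.2182
5. ⊥bis P3·P4 via (13.22,45.59): [(13.6043, 44.9492) (0, 43.8994) (0, 36.2843) (20.0247, 34.2436)]  |A|=152.4364
6. ⊥bis P3·P5 via (29.06,48.855): [(13.6043, 44.9492) (0, 43.8994) (0, 36.2843) (20.0247, 34.2436)]  |A|=152.4364
7. ⊥bis P3·P6 via (20.67,54.63): [(13.6043, 44.9492) (0, 43.8994) (0, 36.2843) (20.0247, 34.2436)]  |A|=152.4364
8. ⊥bis P3·P7 via (23.7,49.81): [(13.6043, 44.9492) (0, 43.8994) (0, 36.2843) (20.0247, 34.2436)]  |A|=152.4364
9. ⊥bis P3·P8 via (22.795,30.505): [(13.6043, 44.9492) (0, 43.8994) (0, 36.2843) (20.0247, 34.2436)]  |A|=152.4364
10. ⊥bis P3·P9 via (15.885,42.07): [(15.9759, 40.9947) (13.6043, 44.9492) (0, 43.8994) (0, 36.2843) (16.5165, 34.6011)]  |A|=141.3179
11. canonical 5-gon: [(15.9759, 40.9947) (13.6043, 44.9492) (0, 43.8994) (0, 36.2843) (16.5165, 34.6011)]
12. shoelace: 141.3179

Area of P3's cell: 141.3179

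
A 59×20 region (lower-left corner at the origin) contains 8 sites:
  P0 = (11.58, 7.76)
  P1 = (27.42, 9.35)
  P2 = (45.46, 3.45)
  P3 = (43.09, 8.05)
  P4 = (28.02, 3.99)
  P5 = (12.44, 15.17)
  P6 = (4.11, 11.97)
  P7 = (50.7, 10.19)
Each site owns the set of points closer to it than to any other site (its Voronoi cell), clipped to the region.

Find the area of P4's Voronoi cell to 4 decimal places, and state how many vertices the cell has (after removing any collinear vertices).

1. box [0,59]×[0,20]: [(0, 0) (59, 0) (59, 20) (0, 20)]
2. ⊥bis P4·P0 via (19.8,5.875): [(18.4528, 0) (59, 0) (59, 20) (23.0391, 20)]  |A|=765.0812
3. ⊥bis P4·P1 via (27.72,6.67): [(19.7784, 5.781) (18.4528, 0) (59, 0) (59, 10.1715)]  |A|=316.6731
4. ⊥bis P4·P2 via (36.74,3.72): [(36.863, 7.6935) (19.7784, 5.781) (18.4528, 0) (36.6248, 0)]  |A|=118.0186
5. ⊥bis P4·P3 via (35.555,6.02): [(36.6817, 1.8378) (35.1556, 7.5023) (19.7784, 5.781) (18.4528, 0) (36.6248, 0)]  |A|=113.037
6. ⊥bis P4·P5 via (20.23,9.58): [(36.6817, 1.8378) (35.1556, 7.5023) (19.7784, 5.781) (18.4528, 0) (36.6248, 0)]  |A|=113.037
7. ⊥bis P4·P6 via (16.065,7.98): [(36.6817, 1.8378) (35.1556, 7.5023) (19.7784, 5.781) (18.4528, 0) (36.6248, 0)]  |A|=113.037
8. ⊥bis P4·P7 via (39.36,7.09): [(36.6817, 1.8378) (35.1556, 7.5023) (19.7784, 5.781) (18.4528, 0) (36.6248, 0)]  |A|=113.037
9. canonical 5-gon: [(36.6817, 1.8378) (35.1556, 7.5023) (19.7784, 5.781) (18.4528, 0) (36.6248, 0)]
10. shoelace: 113.037

Area of P4's cell: 113.0370 (5 vertices)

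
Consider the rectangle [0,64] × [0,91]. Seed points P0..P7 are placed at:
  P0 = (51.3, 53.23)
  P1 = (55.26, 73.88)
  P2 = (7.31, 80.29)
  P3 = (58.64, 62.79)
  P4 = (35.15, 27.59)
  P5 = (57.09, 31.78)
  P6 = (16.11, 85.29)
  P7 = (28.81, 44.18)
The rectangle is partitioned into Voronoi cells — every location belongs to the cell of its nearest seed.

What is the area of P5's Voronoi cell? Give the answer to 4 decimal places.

Area of P5's cell: 690.3013

1. box [0,64]×[0,91]: [(0, 0) (64, 0) (64, 91) (0, 91)]
2. ⊥bis P5·P0 via (54.195,42.505): [(0, 27.8761) (0, 0) (64, 0) (64, 45.1517)]  |A|=2336.8897
3. ⊥bis P5·P1 via (56.175,52.83): [(0, 27.8761) (0, 0) (64, 0) (64, 45.1517)]  |A|=2336.8897
4. ⊥bis P5·P2 via (32.2,56.035): [(6.4584, 29.6194) (0, 22.992) (0, 0) (64, 0) (64, 45.1517)]  |A|=2321.1179
5. ⊥bis P5·P3 via (57.865,47.285): [(6.4584, 29.6194) (0, 22.992) (0, 0) (64, 0) (64, 45.1517)]  |A|=2321.1179
6. ⊥bis P5·P4 via (46.12,29.685): [(44.1876, 39.8037) (51.7891, 0) (64, 0) (64, 45.1517)]  |A|=690.3013
7. ⊥bis P5·P6 via (36.6,58.535): [(44.1876, 39.8037) (51.7891, 0) (64, 0) (64, 45.1517)]  |A|=690.3013
8. ⊥bis P5·P7 via (42.95,37.98): [(44.1876, 39.8037) (51.7891, 0) (64, 0) (64, 45.1517)]  |A|=690.3013
9. canonical 4-gon: [(44.1876, 39.8037) (51.7891, 0) (64, 0) (64, 45.1517)]
10. shoelace: 690.3013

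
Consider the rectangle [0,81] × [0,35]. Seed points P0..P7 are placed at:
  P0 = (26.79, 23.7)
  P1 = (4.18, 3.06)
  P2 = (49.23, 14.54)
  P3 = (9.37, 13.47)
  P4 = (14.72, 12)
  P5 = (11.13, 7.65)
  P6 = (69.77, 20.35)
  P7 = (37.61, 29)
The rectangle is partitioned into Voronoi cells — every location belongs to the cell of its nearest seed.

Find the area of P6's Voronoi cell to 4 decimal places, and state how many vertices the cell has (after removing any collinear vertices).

Area of P6's cell: 749.6599 (5 vertices)

1. box [0,81]×[0,35]: [(0, 0) (81, 0) (81, 35) (0, 35)]
2. ⊥bis P6·P0 via (48.28,22.025): [(46.5633, 0) (81, 0) (81, 35) (49.2913, 35)]  |A|=1157.5443
3. ⊥bis P6·P1 via (36.975,11.705): [(46.5633, 0) (81, 0) (81, 35) (49.2913, 35)]  |A|=1157.5443
4. ⊥bis P6·P2 via (59.5,17.445): [(64.4345, 0) (81, 0) (81, 35) (54.5343, 35)]  |A|=753.0445
5. ⊥bis P6·P3 via (39.57,16.91): [(64.4345, 0) (81, 0) (81, 35) (54.5343, 35)]  |A|=753.0445
6. ⊥bis P6·P4 via (42.245,16.175): [(64.4345, 0) (81, 0) (81, 35) (54.5343, 35)]  |A|=753.0445
7. ⊥bis P6·P5 via (40.45,14): [(64.4345, 0) (81, 0) (81, 35) (54.5343, 35)]  |A|=753.0445
8. ⊥bis P6·P7 via (53.69,24.675): [(55.5251, 31.4976) (64.4345, 0) (81, 0) (81, 35) (56.4671, 35)]  |A|=749.6599
9. canonical 5-gon: [(55.5251, 31.4976) (64.4345, 0) (81, 0) (81, 35) (56.4671, 35)]
10. shoelace: 749.6599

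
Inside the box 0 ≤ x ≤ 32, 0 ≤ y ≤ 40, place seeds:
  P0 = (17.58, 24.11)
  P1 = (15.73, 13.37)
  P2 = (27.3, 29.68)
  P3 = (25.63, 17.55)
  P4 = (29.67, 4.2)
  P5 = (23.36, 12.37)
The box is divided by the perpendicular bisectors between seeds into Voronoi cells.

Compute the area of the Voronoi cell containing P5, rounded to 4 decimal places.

1. box [0,32]×[0,40]: [(0, 0) (32, 0) (32, 40) (0, 40)]
2. ⊥bis P5·P0 via (20.47,18.24): [(0, 8.1619) (0, 0) (32, 0) (32, 23.9166)]  |A|=513.2566
3. ⊥bis P5·P1 via (19.545,12.87): [(20.2335, 18.1236) (17.8582, 0) (32, 0) (32, 23.9166)]  |A|=268.8566
4. ⊥bis P5·P2 via (25.33,21.025): [(25.8748, 20.901) (20.2335, 18.1236) (17.8582, 0) (32, 0) (32, 19.5068)]  |A|=255.3512
5. ⊥bis P5·P3 via (24.495,14.96): [(20.0729, 16.8979) (17.8582, 0) (32, 0) (32, 11.6711)]  |A|=189.0842
6. ⊥bis P5·P4 via (26.515,8.285): [(31.2977, 11.9789) (20.0729, 16.8979) (18.0914, 1.7791)]  |A|=89.726
7. canonical 3-gon: [(31.2977, 11.9789) (20.0729, 16.8979) (18.0914, 1.7791)]
8. shoelace: 89.726

Area of P5's cell: 89.7260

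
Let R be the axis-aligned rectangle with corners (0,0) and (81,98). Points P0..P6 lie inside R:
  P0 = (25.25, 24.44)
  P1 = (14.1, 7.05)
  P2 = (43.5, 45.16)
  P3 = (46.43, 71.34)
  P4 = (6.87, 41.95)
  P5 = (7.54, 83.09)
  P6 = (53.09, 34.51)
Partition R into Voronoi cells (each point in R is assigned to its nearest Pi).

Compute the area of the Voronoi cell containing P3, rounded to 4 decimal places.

Area of P3's cell: 2144.7309

1. box [0,81]×[0,98]: [(0, 0) (81, 0) (81, 98) (0, 98)]
2. ⊥bis P3·P0 via (35.84,47.89): [(0, 64.0753) (81, 27.4958) (81, 98) (0, 98)]  |A|=4229.3706
3. ⊥bis P3·P1 via (30.265,39.195): [(0, 64.0753) (81, 27.4958) (81, 98) (0, 98)]  |A|=4229.3706
4. ⊥bis P3·P2 via (44.965,58.25): [(0, 64.0753) (2.3344, 63.0211) (81, 54.2171) (81, 98) (0, 98)]  |A|=3178.3478
5. ⊥bis P3·P4 via (26.65,56.645): [(0, 92.5169) (23.6886, 60.6312) (81, 54.2171) (81, 98) (0, 98)]  |A|=2833.0119
6. ⊥bis P3·P5 via (26.985,77.215): [(22.47, 62.2714) (23.6886, 60.6312) (81, 54.2171) (81, 98) (33.2649, 98)]  |A|=2177.1552
7. ⊥bis P3·P6 via (49.76,52.925): [(22.47, 62.2714) (23.6886, 60.6312) (66.1166, 55.8828) (81, 58.5742) (81, 98) (33.2649, 98)]  |A|=2144.7309
8. canonical 6-gon: [(22.47, 62.2714) (23.6886, 60.6312) (66.1166, 55.8828) (81, 58.5742) (81, 98) (33.2649, 98)]
9. shoelace: 2144.7309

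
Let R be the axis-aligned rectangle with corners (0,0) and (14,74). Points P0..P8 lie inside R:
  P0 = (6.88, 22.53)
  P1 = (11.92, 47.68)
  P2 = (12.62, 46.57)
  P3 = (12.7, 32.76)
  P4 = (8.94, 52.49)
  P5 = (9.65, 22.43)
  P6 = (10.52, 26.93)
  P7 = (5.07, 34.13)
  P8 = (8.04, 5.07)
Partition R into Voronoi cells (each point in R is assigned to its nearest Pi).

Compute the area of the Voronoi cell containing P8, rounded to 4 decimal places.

1. box [0,14]×[0,74]: [(0, 0) (14, 0) (14, 74) (0, 74)]
2. ⊥bis P8·P0 via (7.46,13.8): [(0, 13.3044) (0, 0) (14, 0) (14, 14.2345)]  |A|=192.7721
3. ⊥bis P8·P1 via (9.98,26.375): [(0, 13.3044) (0, 0) (14, 0) (14, 14.2345)]  |A|=192.7721
4. ⊥bis P8·P2 via (10.33,25.82): [(0, 13.3044) (0, 0) (14, 0) (14, 14.2345)]  |A|=192.7721
5. ⊥bis P8·P3 via (10.37,18.915): [(0, 13.3044) (0, 0) (14, 0) (14, 14.2345)]  |A|=192.7721
6. ⊥bis P8·P4 via (8.49,28.78): [(0, 13.3044) (0, 0) (14, 0) (14, 14.2345)]  |A|=192.7721
7. ⊥bis P8·P5 via (8.845,13.75): [(7.9528, 13.8327) (0, 13.3044) (0, 0) (14, 0) (14, 13.2719)]  |A|=189.8617
8. ⊥bis P8·P6 via (9.28,16): [(7.9528, 13.8327) (0, 13.3044) (0, 0) (14, 0) (14, 13.2719)]  |A|=189.8617
9. ⊥bis P8·P7 via (6.555,19.6): [(7.9528, 13.8327) (0, 13.3044) (0, 0) (14, 0) (14, 13.2719)]  |A|=189.8617
10. canonical 5-gon: [(7.9528, 13.8327) (0, 13.3044) (0, 0) (14, 0) (14, 13.2719)]
11. shoelace: 189.8617

Area of P8's cell: 189.8617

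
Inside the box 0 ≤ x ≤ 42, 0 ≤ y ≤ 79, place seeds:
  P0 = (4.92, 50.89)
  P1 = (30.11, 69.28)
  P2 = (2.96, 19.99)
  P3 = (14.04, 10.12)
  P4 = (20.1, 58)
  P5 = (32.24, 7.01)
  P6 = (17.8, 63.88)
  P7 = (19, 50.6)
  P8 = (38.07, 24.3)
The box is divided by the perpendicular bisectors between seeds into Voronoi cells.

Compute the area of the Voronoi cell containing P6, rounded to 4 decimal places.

Area of P6's cell: 383.9819

1. box [0,42]×[0,79]: [(0, 0) (42, 0) (42, 79) (0, 79)]
2. ⊥bis P6·P0 via (11.36,57.385): [(0, 68.6488) (42, 27.0045) (42, 79) (0, 79)]  |A|=1309.2815
3. ⊥bis P6·P1 via (23.955,66.58): [(0, 68.6488) (40.7886, 28.2056) (18.5067, 79) (0, 79)]  |A|=681.1252
4. ⊥bis P6·P2 via (10.38,41.935): [(0, 68.6488) (35.5122, 33.4374) (39.0128, 32.2537) (18.5067, 79) (0, 79)]  |A|=675.0905
5. ⊥bis P6·P3 via (15.92,37): [(0, 68.6488) (33.1333, 35.7961) (37.5958, 35.484) (18.5067, 79) (0, 79)]  |A|=665.3834
6. ⊥bis P6·P4 via (18.95,60.94): [(0, 68.6488) (10.9361, 57.8053) (25.3337, 63.437) (18.5067, 79) (0, 79)]  |A|=383.9819
7. ⊥bis P6·P5 via (25.02,35.445): [(0, 68.6488) (10.9361, 57.8053) (25.3337, 63.437) (18.5067, 79) (0, 79)]  |A|=383.9819
8. ⊥bis P6·P7 via (18.4,57.24): [(0, 68.6488) (10.9361, 57.8053) (25.3337, 63.437) (18.5067, 79) (0, 79)]  |A|=383.9819
9. ⊥bis P6·P8 via (27.935,44.09): [(0, 68.6488) (10.9361, 57.8053) (25.3337, 63.437) (18.5067, 79) (0, 79)]  |A|=383.9819
10. canonical 5-gon: [(0, 68.6488) (10.9361, 57.8053) (25.3337, 63.437) (18.5067, 79) (0, 79)]
11. shoelace: 383.9819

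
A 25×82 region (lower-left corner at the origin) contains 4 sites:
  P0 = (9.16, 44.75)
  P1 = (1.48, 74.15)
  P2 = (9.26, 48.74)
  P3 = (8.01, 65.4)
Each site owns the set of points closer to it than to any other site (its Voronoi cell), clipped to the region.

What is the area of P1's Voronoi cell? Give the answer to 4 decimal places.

Area of P1's cell: 166.5386

1. box [0,25]×[0,82]: [(0, 0) (25, 0) (25, 82) (0, 82)]
2. ⊥bis P1·P0 via (5.32,59.45): [(0, 58.0603) (25, 64.5909) (25, 82) (0, 82)]  |A|=516.8602
3. ⊥bis P1·P2 via (5.37,61.445): [(0, 59.8008) (25, 67.4553) (25, 82) (0, 82)]  |A|=459.2987
4. ⊥bis P1·P3 via (4.745,69.775): [(0, 66.2339) (21.1261, 82) (0, 82)]  |A|=166.5386
5. canonical 3-gon: [(0, 66.2339) (21.1261, 82) (0, 82)]
6. shoelace: 166.5386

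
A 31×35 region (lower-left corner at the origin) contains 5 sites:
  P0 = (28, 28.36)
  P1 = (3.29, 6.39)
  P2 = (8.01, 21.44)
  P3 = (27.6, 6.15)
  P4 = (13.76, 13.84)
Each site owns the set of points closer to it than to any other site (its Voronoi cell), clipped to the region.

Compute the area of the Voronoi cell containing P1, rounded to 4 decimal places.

Area of P1's cell: 154.8089

1. box [0,31]×[0,35]: [(0, 0) (31, 0) (31, 35) (0, 35)]
2. ⊥bis P1·P0 via (15.645,17.375): [(0, 34.9712) (0, 0) (31, 0) (31, 0.105)]  |A|=543.6806
3. ⊥bis P1·P2 via (5.65,13.915): [(23.7756, 8.2304) (0, 15.687) (0, 0) (31, 0) (31, 0.105)]  |A|=314.4342
4. ⊥bis P1·P3 via (15.445,6.27): [(15.49, 10.829) (0, 15.687) (0, 0) (15.3831, 0)]  |A|=204.7871
5. ⊥bis P1·P4 via (8.525,10.115): [(15.3877, 0.4703) (5.8702, 13.8459) (0, 15.687) (0, 0) (15.3831, 0)]  |A|=154.8089
6. canonical 5-gon: [(15.3877, 0.4703) (5.8702, 13.8459) (0, 15.687) (0, 0) (15.3831, 0)]
7. shoelace: 154.8089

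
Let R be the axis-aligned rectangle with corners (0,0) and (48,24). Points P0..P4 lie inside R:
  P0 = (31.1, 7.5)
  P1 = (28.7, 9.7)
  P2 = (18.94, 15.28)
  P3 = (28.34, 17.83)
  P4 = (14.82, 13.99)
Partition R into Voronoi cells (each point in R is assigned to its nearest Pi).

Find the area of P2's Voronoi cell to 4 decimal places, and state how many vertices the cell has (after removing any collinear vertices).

1. box [0,48]×[0,24]: [(0, 0) (48, 0) (48, 24) (0, 24)]
2. ⊥bis P2·P0 via (25.02,11.39): [(0, 0) (17.7326, 0) (33.0879, 24) (0, 24)]  |A|=609.8467
3. ⊥bis P2·P1 via (23.82,12.49): [(0, 0) (16.6792, 0) (30.4005, 24) (0, 24)]  |A|=564.9566
4. ⊥bis P2·P3 via (23.64,16.555): [(0, 0) (16.6792, 0) (24.4458, 13.5846) (21.6203, 24) (0, 24)]  |A|=519.2321
5. ⊥bis P2·P4 via (16.88,14.635): [(19.7698, 5.4057) (24.4458, 13.5846) (21.6203, 24) (13.9478, 24)]  |A|=107.2392
6. canonical 4-gon: [(19.7698, 5.4057) (24.4458, 13.5846) (21.6203, 24) (13.9478, 24)]
7. shoelace: 107.2392

Area of P2's cell: 107.2392 (4 vertices)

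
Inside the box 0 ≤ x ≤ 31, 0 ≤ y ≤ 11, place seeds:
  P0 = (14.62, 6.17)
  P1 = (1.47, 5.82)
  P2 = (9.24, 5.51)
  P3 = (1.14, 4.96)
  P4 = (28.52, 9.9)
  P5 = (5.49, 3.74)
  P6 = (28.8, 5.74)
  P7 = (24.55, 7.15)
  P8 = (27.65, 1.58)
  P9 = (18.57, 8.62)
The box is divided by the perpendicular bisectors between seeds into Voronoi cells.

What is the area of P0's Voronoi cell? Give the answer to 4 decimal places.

Area of P0's cell: 62.6919

1. box [0,31]×[0,11]: [(0, 0) (31, 0) (31, 11) (0, 11)]
2. ⊥bis P0·P1 via (8.045,5.995): [(8.2046, 0) (31, 0) (31, 11) (7.9118, 11)]  |A|=252.3601
3. ⊥bis P0·P2 via (11.93,5.84): [(12.6464, 0) (31, 0) (31, 11) (11.297, 11)]  |A|=209.3112
4. ⊥bis P0·P3 via (7.88,5.565): [(12.6464, 0) (31, 0) (31, 11) (11.297, 11)]  |A|=209.3112
5. ⊥bis P0·P4 via (21.57,8.035): [(12.6464, 0) (23.7262, 0) (20.7744, 11) (11.297, 11)]  |A|=113.064
6. ⊥bis P0·P5 via (10.055,4.955): [(12.6464, 0) (23.7262, 0) (20.7744, 11) (11.297, 11)]  |A|=113.064
7. ⊥bis P0·P6 via (21.71,5.955): [(12.6464, 0) (21.5294, 0) (21.7525, 7.3551) (20.7744, 11) (11.297, 11)]  |A|=104.9854
8. ⊥bis P0·P7 via (19.585,6.66): [(12.6464, 0) (20.2423, 0) (19.1567, 11) (11.297, 11)]  |A|=85.0055
9. ⊥bis P0·P8 via (21.135,3.875): [(12.6464, 0) (19.77, 0) (20.1389, 1.0473) (19.1567, 11) (11.297, 11)]  |A|=84.7582
10. ⊥bis P0·P9 via (16.595,7.395): [(12.6464, 0) (19.77, 0) (20.1389, 1.0473) (20.0645, 1.8013) (14.359, 11) (11.297, 11)]  |A|=62.6919
11. canonical 6-gon: [(12.6464, 0) (19.77, 0) (20.1389, 1.0473) (20.0645, 1.8013) (14.359, 11) (11.297, 11)]
12. shoelace: 62.6919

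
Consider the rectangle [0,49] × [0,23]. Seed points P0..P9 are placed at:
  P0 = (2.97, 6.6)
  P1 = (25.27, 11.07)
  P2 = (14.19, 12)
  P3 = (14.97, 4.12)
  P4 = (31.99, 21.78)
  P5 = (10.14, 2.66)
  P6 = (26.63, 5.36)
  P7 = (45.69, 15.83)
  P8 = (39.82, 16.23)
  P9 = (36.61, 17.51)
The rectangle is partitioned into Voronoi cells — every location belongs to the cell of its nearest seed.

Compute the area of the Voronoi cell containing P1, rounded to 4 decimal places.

1. box [0,49]×[0,23]: [(0, 0) (49, 0) (49, 23) (0, 23)]
2. ⊥bis P1·P0 via (14.12,8.835): [(15.891, 0) (49, 0) (49, 23) (11.2806, 23)]  |A|=814.5265
3. ⊥bis P1·P2 via (19.73,11.535): [(18.7618, 0) (49, 0) (49, 23) (20.6923, 23)]  |A|=673.2776
4. ⊥bis P1·P3 via (20.12,7.595): [(19.479, 8.5449) (25.2448, 0) (49, 0) (49, 23) (20.6923, 23)]  |A|=645.5793
5. ⊥bis P1·P4 via (28.63,16.425): [(20.5652, 21.4853) (19.479, 8.5449) (25.2448, 0) (49, 0) (49, 3.6438)]  |A|=348.9455
6. ⊥bis P1·P5 via (17.705,6.865): [(20.5652, 21.4853) (19.479, 8.5449) (25.2448, 0) (49, 0) (49, 3.6438)]  |A|=348.9455
7. ⊥bis P1·P6 via (25.95,8.215): [(37.377, 10.9367) (20.5652, 21.4853) (19.479, 8.5449) (20.5668, 6.9328)]  |A|=130.2317
8. ⊥bis P1·P7 via (35.48,13.45): [(36.1348, 10.6408) (35.8412, 11.9003) (20.5652, 21.4853) (19.479, 8.5449) (20.5668, 6.9328)]  |A|=129.406
9. ⊥bis P1·P8 via (32.545,13.65): [(33.8087, 10.0868) (32.3997, 14.0597) (20.5652, 21.4853) (19.479, 8.5449) (20.5668, 6.9328)]  |A|=122.5446
10. ⊥bis P1·P9 via (30.94,14.29): [(33.3844, 9.9857) (30.3351, 15.3551) (20.5652, 21.4853) (19.479, 8.5449) (20.5668, 6.9328)]  |A|=118.0629
11. canonical 5-gon: [(33.3844, 9.9857) (30.3351, 15.3551) (20.5652, 21.4853) (19.479, 8.5449) (20.5668, 6.9328)]
12. shoelace: 118.0629

Area of P1's cell: 118.0629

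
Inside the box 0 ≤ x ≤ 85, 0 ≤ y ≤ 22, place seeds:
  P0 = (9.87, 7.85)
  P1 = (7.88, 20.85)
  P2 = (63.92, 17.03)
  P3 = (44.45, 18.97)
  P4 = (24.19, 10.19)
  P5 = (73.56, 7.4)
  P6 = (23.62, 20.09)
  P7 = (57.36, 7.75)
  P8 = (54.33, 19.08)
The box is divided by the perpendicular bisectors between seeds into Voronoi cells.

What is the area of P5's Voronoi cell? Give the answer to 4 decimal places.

1. box [0,85]×[0,22]: [(0, 0) (85, 0) (85, 22) (0, 22)]
2. ⊥bis P5·P0 via (41.715,7.625): [(41.6611, 0) (85, 0) (85, 22) (41.8166, 22)]  |A|=951.7454
3. ⊥bis P5·P1 via (40.72,14.125): [(41.7981, 19.3898) (41.6611, 0) (85, 0) (85, 22) (42.3326, 22)]  |A|=951.0718
4. ⊥bis P5·P2 via (68.74,12.215): [(56.5377, 0) (85, 0) (85, 22) (78.5148, 22)]  |A|=384.4223
5. ⊥bis P5·P3 via (59.005,13.185): [(56.5377, 0) (85, 0) (85, 22) (78.5148, 22)]  |A|=384.4223
6. ⊥bis P5·P4 via (48.875,8.795): [(56.5377, 0) (85, 0) (85, 22) (78.5148, 22)]  |A|=384.4223
7. ⊥bis P5·P6 via (48.59,13.745): [(56.5377, 0) (85, 0) (85, 22) (78.5148, 22)]  |A|=384.4223
8. ⊥bis P5·P7 via (65.46,7.575): [(65.49, 8.9616) (65.2963, 0) (85, 0) (85, 22) (78.5148, 22)]  |A|=345.1765
9. ⊥bis P5·P8 via (63.945,13.24): [(65.49, 8.9616) (65.2963, 0) (85, 0) (85, 22) (78.5148, 22)]  |A|=345.1765
10. canonical 5-gon: [(65.49, 8.9616) (65.2963, 0) (85, 0) (85, 22) (78.5148, 22)]
11. shoelace: 345.1765

Area of P5's cell: 345.1765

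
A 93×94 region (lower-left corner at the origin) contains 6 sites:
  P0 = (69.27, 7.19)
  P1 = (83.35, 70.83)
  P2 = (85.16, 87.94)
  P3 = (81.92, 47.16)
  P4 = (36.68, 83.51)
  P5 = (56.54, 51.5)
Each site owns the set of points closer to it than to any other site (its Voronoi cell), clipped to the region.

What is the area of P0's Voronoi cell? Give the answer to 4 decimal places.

Area of P0's cell: 2070.0848

1. box [0,93]×[0,94]: [(0, 0) (93, 0) (93, 94) (0, 94)]
2. ⊥bis P0·P1 via (76.31,39.01): [(0, 55.8932) (0, 0) (93, 0) (93, 35.3174)]  |A|=4241.2928
3. ⊥bis P0·P2 via (77.215,47.565): [(0, 55.8932) (0, 0) (93, 0) (93, 35.3174)]  |A|=4241.2928
4. ⊥bis P0·P3 via (75.595,27.175): [(0, 51.0999) (0, 0) (93, 0) (93, 21.6665)]  |A|=3383.6376
5. ⊥bis P0·P4 via (52.975,45.35): [(38.1586, 39.0231) (0, 22.7287) (0, 0) (93, 0) (93, 21.6665)]  |A|=2842.336
6. ⊥bis P0·P5 via (62.905,29.345): [(65.9628, 30.2235) (0, 11.2728) (0, 0) (93, 0) (93, 21.6665)]  |A|=2070.0848
7. canonical 5-gon: [(65.9628, 30.2235) (0, 11.2728) (0, 0) (93, 0) (93, 21.6665)]
8. shoelace: 2070.0848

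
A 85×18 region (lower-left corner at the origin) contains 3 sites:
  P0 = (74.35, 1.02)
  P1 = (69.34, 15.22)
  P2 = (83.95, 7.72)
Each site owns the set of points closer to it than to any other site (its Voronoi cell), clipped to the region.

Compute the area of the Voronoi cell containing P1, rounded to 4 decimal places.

1. box [0,85]×[0,18]: [(0, 0) (85, 0) (85, 18) (0, 18)]
2. ⊥bis P1·P0 via (71.845,8.12): [(0, 0) (48.8302, 0) (85, 12.7613) (85, 18) (0, 18)]  |A|=1299.2132
3. ⊥bis P1·P2 via (76.645,11.47): [(0, 0) (48.8302, 0) (75.6066, 9.4471) (79.9972, 18) (0, 18)]  |A|=1253.2143
4. canonical 5-gon: [(0, 0) (48.8302, 0) (75.6066, 9.4471) (79.9972, 18) (0, 18)]
5. shoelace: 1253.2143

Area of P1's cell: 1253.2143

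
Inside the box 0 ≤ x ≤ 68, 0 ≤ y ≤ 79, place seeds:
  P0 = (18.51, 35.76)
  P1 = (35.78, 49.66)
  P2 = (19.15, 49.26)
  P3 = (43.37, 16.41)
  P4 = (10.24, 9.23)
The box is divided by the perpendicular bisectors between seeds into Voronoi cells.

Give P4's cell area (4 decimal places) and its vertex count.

Area of P4's cell: 625.0040 (4 vertices)

1. box [0,68]×[0,79]: [(0, 0) (68, 0) (68, 79) (0, 79)]
2. ⊥bis P4·P0 via (14.375,22.495): [(0, 26.976) (0, 0) (68, 0) (68, 5.7789)]  |A|=1113.6662
3. ⊥bis P4·P1 via (23.01,29.445): [(53.1417, 10.4106) (0, 26.976) (0, 0) (68, 0) (68, 1.0244)]  |A|=1078.3444
4. ⊥bis P4·P2 via (14.695,29.245): [(53.1417, 10.4106) (0, 26.976) (0, 0) (68, 0) (68, 1.0244)]  |A|=1078.3444
5. ⊥bis P4·P3 via (26.805,12.82): [(25.4569, 19.0405) (0, 26.976) (0, 0) (29.5834, 0)]  |A|=625.004
6. canonical 4-gon: [(25.4569, 19.0405) (0, 26.976) (0, 0) (29.5834, 0)]
7. shoelace: 625.004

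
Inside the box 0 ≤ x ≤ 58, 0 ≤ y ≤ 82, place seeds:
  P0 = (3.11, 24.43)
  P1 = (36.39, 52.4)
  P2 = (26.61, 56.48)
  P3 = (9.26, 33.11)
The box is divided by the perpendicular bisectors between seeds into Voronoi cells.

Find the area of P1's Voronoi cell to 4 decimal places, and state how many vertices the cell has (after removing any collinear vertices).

1. box [0,58]×[0,82]: [(0, 0) (58, 0) (58, 82) (0, 82)]
2. ⊥bis P1·P0 via (19.75,38.415): [(0, 61.9145) (52.0357, 0) (58, 0) (58, 82) (0, 82)]  |A|=3145.1193
3. ⊥bis P1·P2 via (31.5,54.44): [(23.1347, 34.3878) (52.0357, 0) (58, 0) (58, 82) (42.9974, 82)]  |A|=1889.1819
4. ⊥bis P1·P3 via (22.825,42.755): [(25.22, 39.3866) (53.2247, 0) (58, 0) (58, 82) (42.9974, 82)]  |A|=1757.6755
5. canonical 5-gon: [(25.22, 39.3866) (53.2247, 0) (58, 0) (58, 82) (42.9974, 82)]
6. shoelace: 1757.6755

Area of P1's cell: 1757.6755 (5 vertices)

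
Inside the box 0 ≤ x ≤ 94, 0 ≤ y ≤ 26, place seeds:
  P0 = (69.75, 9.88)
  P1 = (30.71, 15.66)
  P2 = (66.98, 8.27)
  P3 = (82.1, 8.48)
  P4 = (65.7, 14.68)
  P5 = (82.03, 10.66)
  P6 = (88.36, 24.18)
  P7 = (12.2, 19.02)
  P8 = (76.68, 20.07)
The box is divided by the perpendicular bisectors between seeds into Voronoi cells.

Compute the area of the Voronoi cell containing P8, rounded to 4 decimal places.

1. box [0,94]×[0,26]: [(0, 0) (94, 0) (94, 26) (0, 26)]
2. ⊥bis P8·P0 via (73.215,14.975): [(94, 0.8396) (94, 26) (57.0036, 26)]  |A|=465.4222
3. ⊥bis P8·P1 via (53.695,17.865): [(94, 0.8396) (94, 26) (57.0036, 26)]  |A|=465.4222
4. ⊥bis P8·P2 via (71.83,14.17): [(59.524, 24.286) (94, 0.8396) (94, 26) (57.4389, 26)]  |A|=465.0492
5. ⊥bis P8·P3 via (79.39,14.275): [(59.524, 24.286) (76.3409, 12.8491) (94, 21.1073) (94, 26) (57.4389, 26)]  |A|=286.0947
6. ⊥bis P8·P4 via (71.19,17.375): [(71.9437, 15.8396) (76.3409, 12.8491) (94, 21.1073) (94, 26) (66.9561, 26)]  |A|=235.9073
7. ⊥bis P8·P5 via (79.355,15.365): [(71.9437, 15.8396) (75.6984, 13.2861) (94, 23.6913) (94, 26) (66.9561, 26)]  |A|=205.7502
8. ⊥bis P8·P6 via (82.52,22.125): [(71.9437, 15.8396) (75.6984, 13.2861) (83.9745, 17.9914) (81.1565, 26) (66.9561, 26)]  |A|=142.7481
9. ⊥bis P8·P7 via (44.44,19.545): [(71.9437, 15.8396) (75.6984, 13.2861) (83.9745, 17.9914) (81.1565, 26) (66.9561, 26)]  |A|=142.7481
10. canonical 5-gon: [(71.9437, 15.8396) (75.6984, 13.2861) (83.9745, 17.9914) (81.1565, 26) (66.9561, 26)]
11. shoelace: 142.7481

Area of P8's cell: 142.7481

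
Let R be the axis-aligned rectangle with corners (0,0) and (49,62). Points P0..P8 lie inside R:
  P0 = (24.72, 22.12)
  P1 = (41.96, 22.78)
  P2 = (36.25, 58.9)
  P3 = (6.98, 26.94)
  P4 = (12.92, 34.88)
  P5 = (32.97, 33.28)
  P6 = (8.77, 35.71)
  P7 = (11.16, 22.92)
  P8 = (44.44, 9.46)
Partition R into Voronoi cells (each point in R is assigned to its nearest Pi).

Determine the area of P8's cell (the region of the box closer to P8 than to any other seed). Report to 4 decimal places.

1. box [0,49]×[0,62]: [(0, 0) (49, 0) (49, 62) (0, 62)]
2. ⊥bis P8·P0 via (34.58,15.79): [(24.443, 0) (49, 0) (49, 38.2515)]  |A|=469.6706
3. ⊥bis P8·P1 via (43.2,16.12): [(33.6504, 14.342) (24.443, 0) (49, 0) (49, 17.1999)]  |A|=308.1038
4. ⊥bis P8·P2 via (40.345,34.18): [(33.6504, 14.342) (24.443, 0) (49, 0) (49, 17.1999)]  |A|=308.1038
5. ⊥bis P8·P3 via (25.71,18.2): [(33.6504, 14.342) (24.443, 0) (49, 0) (49, 17.1999)]  |A|=308.1038
6. ⊥bis P8·P4 via (28.68,22.17): [(33.6504, 14.342) (24.443, 0) (49, 0) (49, 17.1999)]  |A|=308.1038
7. ⊥bis P8·P5 via (38.705,21.37): [(33.6504, 14.342) (24.443, 0) (49, 0) (49, 17.1999)]  |A|=308.1038
8. ⊥bis P8·P6 via (26.605,22.585): [(33.6504, 14.342) (24.443, 0) (49, 0) (49, 17.1999)]  |A|=308.1038
9. ⊥bis P8·P7 via (27.8,16.19): [(33.6504, 14.342) (24.443, 0) (49, 0) (49, 17.1999)]  |A|=308.1038
10. canonical 4-gon: [(33.6504, 14.342) (24.443, 0) (49, 0) (49, 17.1999)]
11. shoelace: 308.1038

Area of P8's cell: 308.1038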